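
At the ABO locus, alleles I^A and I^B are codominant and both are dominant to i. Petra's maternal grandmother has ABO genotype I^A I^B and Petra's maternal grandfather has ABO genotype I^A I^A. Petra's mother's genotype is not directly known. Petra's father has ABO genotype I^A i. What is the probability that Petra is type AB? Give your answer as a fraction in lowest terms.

1/8

Petra's mother's ABO genotype from I^A I^B × I^A I^A: 1/2 I^A I^A, 1/2 I^A I^B.
Crossing each possibility with the father I^A i and summing P(type AB): 1/2·0 + 1/2·1/4 = 1/8.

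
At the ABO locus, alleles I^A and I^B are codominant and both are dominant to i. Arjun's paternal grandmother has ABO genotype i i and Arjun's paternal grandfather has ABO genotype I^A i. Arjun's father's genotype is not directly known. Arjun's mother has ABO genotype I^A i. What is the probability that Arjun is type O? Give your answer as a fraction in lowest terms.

Arjun's father's ABO genotype from i i × I^A i: 1/2 I^A i, 1/2 i i.
Crossing each possibility with the mother I^A i and summing P(type O): 1/2·1/4 + 1/2·1/2 = 3/8.

3/8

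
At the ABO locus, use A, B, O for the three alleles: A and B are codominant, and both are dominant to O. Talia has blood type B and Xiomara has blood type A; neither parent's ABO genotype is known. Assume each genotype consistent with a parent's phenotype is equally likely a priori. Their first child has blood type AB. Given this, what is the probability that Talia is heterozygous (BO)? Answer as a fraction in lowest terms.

1/3

Possible genotypes: Talia ∈ {BB, BO}; Xiomara ∈ {AA, AO}.
Weight each parental genotype pair by prior × P(type-AB child):
  BB × AA: posterior weight 4/9.
  BB × AO: posterior weight 2/9.
  BO × AA: posterior weight 2/9.
  BO × AO: posterior weight 1/9.
Sum the posterior weight over pairs where Talia is BO: 1/3.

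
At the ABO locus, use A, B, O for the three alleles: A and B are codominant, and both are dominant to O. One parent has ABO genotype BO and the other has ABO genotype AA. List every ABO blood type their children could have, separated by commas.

Gametes from BO × AA give offspring ABO genotypes AB, AO, i.e. phenotypes A, AB.

A, AB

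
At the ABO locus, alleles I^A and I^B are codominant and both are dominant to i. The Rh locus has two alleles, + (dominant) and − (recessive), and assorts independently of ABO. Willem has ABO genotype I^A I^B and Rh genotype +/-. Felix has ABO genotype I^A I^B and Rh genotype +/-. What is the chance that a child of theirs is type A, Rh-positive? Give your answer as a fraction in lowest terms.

3/16

ABO cross I^A I^B × I^A I^B → offspring phenotypes: 1/4 A, 1/4 B, 1/2 AB.
Rh cross +/- × +/- → 3/4 Rh+, 1/4 Rh-.
Independent loci: P(type A, Rh-positive) = 1/4 × 3/4 = 3/16.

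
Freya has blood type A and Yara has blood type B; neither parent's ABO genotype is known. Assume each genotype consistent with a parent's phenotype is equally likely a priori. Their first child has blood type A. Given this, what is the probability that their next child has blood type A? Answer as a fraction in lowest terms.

5/12

Possible genotypes: Freya ∈ {I^A I^A, I^A i}; Yara ∈ {I^B I^B, I^B i}.
Weight each parental genotype pair by prior × P(type-A child):
  I^A I^A × I^B i: posterior weight 2/3; P(next child type A) = 1/2.
  I^A i × I^B i: posterior weight 1/3; P(next child type A) = 1/4.
Weighted sum = 5/12.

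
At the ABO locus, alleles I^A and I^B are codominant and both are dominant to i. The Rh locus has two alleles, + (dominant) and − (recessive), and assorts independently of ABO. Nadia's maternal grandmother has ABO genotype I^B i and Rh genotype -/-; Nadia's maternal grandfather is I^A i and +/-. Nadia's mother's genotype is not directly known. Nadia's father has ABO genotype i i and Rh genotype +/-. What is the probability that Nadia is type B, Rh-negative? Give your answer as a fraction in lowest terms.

Nadia's mother's ABO genotype from I^B i × I^A i: 1/4 I^A I^B, 1/4 I^A i, 1/4 I^B i, 1/4 i i.
Crossing each possibility with the father i i and summing P(type B): 1/4·1/2 + 1/4·0 + 1/4·1/2 + 1/4·0 = 1/4.
Similarly for Rh via the mother's Rh distribution: P(Rh-) = 3/8.
Independent loci: 1/4 × 3/8 = 3/32.

3/32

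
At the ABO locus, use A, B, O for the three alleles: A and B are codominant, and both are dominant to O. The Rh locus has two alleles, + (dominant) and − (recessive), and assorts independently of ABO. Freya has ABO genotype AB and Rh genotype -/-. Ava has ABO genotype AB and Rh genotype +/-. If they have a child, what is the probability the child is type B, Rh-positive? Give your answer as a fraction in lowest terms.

1/8

ABO cross AB × AB → offspring phenotypes: 1/4 A, 1/4 B, 1/2 AB.
Rh cross -/- × +/- → 1/2 Rh+, 1/2 Rh-.
Independent loci: P(type B, Rh-positive) = 1/4 × 1/2 = 1/8.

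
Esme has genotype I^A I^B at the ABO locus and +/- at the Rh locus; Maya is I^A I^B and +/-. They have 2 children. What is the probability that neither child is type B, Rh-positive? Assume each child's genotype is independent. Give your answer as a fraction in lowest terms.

169/256

ABO cross I^A I^B × I^A I^B → 1/4 A, 1/4 B, 1/2 AB.
Rh cross +/- × +/- → 3/4 Rh+, 1/4 Rh-; so P(type B, Rh-positive) = 1/4 × 3/4 = 3/16 per child.
P(not type B, Rh-positive) = 13/16 for one child; (13/16)^2 = 169/256.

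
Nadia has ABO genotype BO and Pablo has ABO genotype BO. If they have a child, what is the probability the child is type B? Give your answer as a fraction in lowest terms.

3/4

ABO cross BO × BO → offspring phenotypes: 1/4 O, 3/4 B.
So P(type B) = 3/4.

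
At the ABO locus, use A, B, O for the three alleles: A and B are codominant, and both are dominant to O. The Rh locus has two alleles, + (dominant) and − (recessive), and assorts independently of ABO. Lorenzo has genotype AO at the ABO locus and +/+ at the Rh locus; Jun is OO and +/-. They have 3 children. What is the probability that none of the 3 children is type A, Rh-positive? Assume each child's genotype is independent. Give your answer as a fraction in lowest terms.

1/8

ABO cross AO × OO → 1/2 O, 1/2 A.
Rh cross +/+ × +/- → 1 Rh+; so P(type A, Rh-positive) = 1/2 × 1 = 1/2 per child.
P(not type A, Rh-positive) = 1/2 for one child; (1/2)^3 = 1/8.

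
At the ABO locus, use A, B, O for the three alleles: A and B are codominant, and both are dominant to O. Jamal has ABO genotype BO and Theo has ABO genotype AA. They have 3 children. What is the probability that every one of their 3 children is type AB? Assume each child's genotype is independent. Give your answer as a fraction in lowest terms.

ABO cross BO × AA → 1/2 A, 1/2 AB.
So P(type AB) = 1/2 per child.
All 3 independent: (1/2)^3 = 1/8.

1/8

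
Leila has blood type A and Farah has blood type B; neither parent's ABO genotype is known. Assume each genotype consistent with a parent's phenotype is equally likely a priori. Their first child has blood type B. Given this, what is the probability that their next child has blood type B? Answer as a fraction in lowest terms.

Possible genotypes: Leila ∈ {AA, AO}; Farah ∈ {BB, BO}.
Weight each parental genotype pair by prior × P(type-B child):
  AO × BB: posterior weight 2/3; P(next child type B) = 1/2.
  AO × BO: posterior weight 1/3; P(next child type B) = 1/4.
Weighted sum = 5/12.

5/12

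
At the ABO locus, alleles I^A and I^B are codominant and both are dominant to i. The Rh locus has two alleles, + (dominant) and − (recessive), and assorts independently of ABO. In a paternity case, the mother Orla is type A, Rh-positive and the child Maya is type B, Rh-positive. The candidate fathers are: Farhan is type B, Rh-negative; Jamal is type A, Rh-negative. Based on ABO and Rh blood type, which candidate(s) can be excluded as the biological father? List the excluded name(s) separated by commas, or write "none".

A candidate is excluded only if no genotype consistent with his phenotype could produce a type B, Rh-positive child with a type A, Rh-positive mother.
Jamal (type A, Rh-): no genotype consistent with that phenotype can produce a type-B Rh+ child with a type-A mother.

Jamal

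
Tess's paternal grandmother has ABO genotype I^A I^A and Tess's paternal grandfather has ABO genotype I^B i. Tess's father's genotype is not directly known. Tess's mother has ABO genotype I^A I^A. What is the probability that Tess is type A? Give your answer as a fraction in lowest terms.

Tess's father's ABO genotype from I^A I^A × I^B i: 1/2 I^A I^B, 1/2 I^A i.
Crossing each possibility with the mother I^A I^A and summing P(type A): 1/2·1/2 + 1/2·1 = 3/4.

3/4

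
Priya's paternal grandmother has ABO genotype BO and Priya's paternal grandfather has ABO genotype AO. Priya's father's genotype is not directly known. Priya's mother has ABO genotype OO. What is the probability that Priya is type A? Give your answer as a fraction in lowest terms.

1/4

Priya's father's ABO genotype from BO × AO: 1/4 AB, 1/4 AO, 1/4 BO, 1/4 OO.
Crossing each possibility with the mother OO and summing P(type A): 1/4·1/2 + 1/4·1/2 + 1/4·0 + 1/4·0 = 1/4.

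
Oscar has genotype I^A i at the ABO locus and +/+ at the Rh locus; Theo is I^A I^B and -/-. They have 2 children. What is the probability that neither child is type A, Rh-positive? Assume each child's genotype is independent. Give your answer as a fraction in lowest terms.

ABO cross I^A i × I^A I^B → 1/2 A, 1/4 B, 1/4 AB.
Rh cross +/+ × -/- → 1 Rh+; so P(type A, Rh-positive) = 1/2 × 1 = 1/2 per child.
P(not type A, Rh-positive) = 1/2 for one child; (1/2)^2 = 1/4.

1/4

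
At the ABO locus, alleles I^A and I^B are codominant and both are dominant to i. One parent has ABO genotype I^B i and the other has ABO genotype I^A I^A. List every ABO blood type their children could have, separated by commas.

Gametes from I^B i × I^A I^A give offspring ABO genotypes I^A I^B, I^A i, i.e. phenotypes A, AB.

A, AB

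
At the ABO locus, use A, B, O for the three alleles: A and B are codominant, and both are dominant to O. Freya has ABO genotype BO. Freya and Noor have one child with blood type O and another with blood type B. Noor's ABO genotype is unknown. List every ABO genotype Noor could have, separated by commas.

For each candidate genotype of Noor, check whether crossing it with BO can produce every observed child phenotype.
  AA → possible child types {A, AB} ✗
  AB → possible child types {A, B, AB} ✗
  AO → possible child types {O, A, B, AB} ✓
  BB → possible child types {B} ✗
  BO → possible child types {O, B} ✓
  OO → possible child types {O, B} ✓

AO, BO, OO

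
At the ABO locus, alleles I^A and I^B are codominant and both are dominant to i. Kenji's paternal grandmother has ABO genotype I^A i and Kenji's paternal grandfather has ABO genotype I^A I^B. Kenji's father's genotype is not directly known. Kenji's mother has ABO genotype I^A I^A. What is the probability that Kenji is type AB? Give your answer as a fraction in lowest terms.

1/4

Kenji's father's ABO genotype from I^A i × I^A I^B: 1/4 I^A I^A, 1/4 I^A I^B, 1/4 I^A i, 1/4 I^B i.
Crossing each possibility with the mother I^A I^A and summing P(type AB): 1/4·0 + 1/4·1/2 + 1/4·0 + 1/4·1/2 = 1/4.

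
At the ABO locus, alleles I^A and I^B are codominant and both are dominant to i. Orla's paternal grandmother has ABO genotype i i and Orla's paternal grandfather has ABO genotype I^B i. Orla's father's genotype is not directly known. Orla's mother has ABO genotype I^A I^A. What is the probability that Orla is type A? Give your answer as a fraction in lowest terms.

3/4

Orla's father's ABO genotype from i i × I^B i: 1/2 I^B i, 1/2 i i.
Crossing each possibility with the mother I^A I^A and summing P(type A): 1/2·1/2 + 1/2·1 = 3/4.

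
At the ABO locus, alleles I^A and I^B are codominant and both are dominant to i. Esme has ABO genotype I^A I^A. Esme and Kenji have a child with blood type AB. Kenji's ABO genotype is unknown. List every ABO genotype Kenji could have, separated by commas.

I^A I^B, I^B I^B, I^B i

For each candidate genotype of Kenji, check whether crossing it with I^A I^A can produce every observed child phenotype.
  I^A I^A → possible child types {A} ✗
  I^A I^B → possible child types {A, AB} ✓
  I^A i → possible child types {A} ✗
  I^B I^B → possible child types {AB} ✓
  I^B i → possible child types {A, AB} ✓
  i i → possible child types {A} ✗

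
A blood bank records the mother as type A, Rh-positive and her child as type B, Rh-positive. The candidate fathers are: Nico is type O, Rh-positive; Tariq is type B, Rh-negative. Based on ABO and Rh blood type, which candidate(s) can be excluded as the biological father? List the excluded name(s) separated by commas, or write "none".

A candidate is excluded only if no genotype consistent with his phenotype could produce a type B, Rh-positive child with a type A, Rh-positive mother.
Nico (type O, Rh+): no genotype consistent with that phenotype can produce a type-B Rh+ child with a type-A mother.

Nico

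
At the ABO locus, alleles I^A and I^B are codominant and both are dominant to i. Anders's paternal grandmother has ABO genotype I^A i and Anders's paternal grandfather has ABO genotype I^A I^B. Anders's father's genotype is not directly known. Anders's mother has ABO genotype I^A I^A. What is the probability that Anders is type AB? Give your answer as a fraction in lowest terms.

1/4

Anders's father's ABO genotype from I^A i × I^A I^B: 1/4 I^A I^A, 1/4 I^A I^B, 1/4 I^A i, 1/4 I^B i.
Crossing each possibility with the mother I^A I^A and summing P(type AB): 1/4·0 + 1/4·1/2 + 1/4·0 + 1/4·1/2 = 1/4.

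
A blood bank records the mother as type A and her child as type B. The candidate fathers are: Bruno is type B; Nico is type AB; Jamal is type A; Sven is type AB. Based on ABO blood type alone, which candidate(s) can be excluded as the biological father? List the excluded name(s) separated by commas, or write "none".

A candidate is excluded only if no genotype consistent with his phenotype could produce a type B child with a type A mother.
Jamal (type A): no genotype consistent with that phenotype can produce a type-B child with a type-A mother.

Jamal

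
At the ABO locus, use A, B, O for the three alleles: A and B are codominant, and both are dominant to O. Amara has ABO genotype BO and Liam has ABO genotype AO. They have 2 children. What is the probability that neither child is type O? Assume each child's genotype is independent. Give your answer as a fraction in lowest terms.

ABO cross BO × AO → 1/4 O, 1/4 A, 1/4 B, 1/4 AB.
So P(type O) = 1/4 per child.
P(not type O) = 3/4 for one child; (3/4)^2 = 9/16.

9/16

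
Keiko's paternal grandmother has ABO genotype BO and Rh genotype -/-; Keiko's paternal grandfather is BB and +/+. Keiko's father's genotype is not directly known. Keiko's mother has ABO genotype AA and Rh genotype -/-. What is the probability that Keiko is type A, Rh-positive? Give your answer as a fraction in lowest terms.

Keiko's father's ABO genotype from BO × BB: 1/2 BB, 1/2 BO.
Crossing each possibility with the mother AA and summing P(type A): 1/2·0 + 1/2·1/2 = 1/4.
Similarly for Rh via the father's Rh distribution: P(Rh+) = 1/2.
Independent loci: 1/4 × 1/2 = 1/8.

1/8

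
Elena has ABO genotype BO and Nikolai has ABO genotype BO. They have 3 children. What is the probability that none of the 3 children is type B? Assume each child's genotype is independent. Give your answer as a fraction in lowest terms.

ABO cross BO × BO → 1/4 O, 3/4 B.
So P(type B) = 3/4 per child.
P(not type B) = 1/4 for one child; (1/4)^3 = 1/64.

1/64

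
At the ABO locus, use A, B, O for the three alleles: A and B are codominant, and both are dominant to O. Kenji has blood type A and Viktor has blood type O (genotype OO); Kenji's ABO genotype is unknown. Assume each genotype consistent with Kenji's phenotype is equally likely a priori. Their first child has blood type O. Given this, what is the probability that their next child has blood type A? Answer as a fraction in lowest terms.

Possible genotypes: Kenji ∈ {AA, AO}; Viktor ∈ {OO}.
Weight each parental genotype pair by prior × P(type-O child):
  AO × OO: posterior weight 1; P(next child type A) = 1/2.
Weighted sum = 1/2.

1/2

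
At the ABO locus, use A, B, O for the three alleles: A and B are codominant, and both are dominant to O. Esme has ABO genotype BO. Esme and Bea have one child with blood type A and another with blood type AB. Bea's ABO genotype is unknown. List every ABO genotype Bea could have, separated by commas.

AA, AB, AO

For each candidate genotype of Bea, check whether crossing it with BO can produce every observed child phenotype.
  AA → possible child types {A, AB} ✓
  AB → possible child types {A, B, AB} ✓
  AO → possible child types {O, A, B, AB} ✓
  BB → possible child types {B} ✗
  BO → possible child types {O, B} ✗
  OO → possible child types {O, B} ✗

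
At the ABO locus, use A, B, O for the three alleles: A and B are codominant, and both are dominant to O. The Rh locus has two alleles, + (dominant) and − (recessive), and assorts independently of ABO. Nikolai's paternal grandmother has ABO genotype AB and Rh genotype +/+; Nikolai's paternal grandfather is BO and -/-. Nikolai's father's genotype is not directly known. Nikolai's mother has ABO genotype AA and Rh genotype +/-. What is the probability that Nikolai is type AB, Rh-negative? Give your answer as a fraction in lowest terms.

Nikolai's father's ABO genotype from AB × BO: 1/4 AB, 1/4 AO, 1/4 BB, 1/4 BO.
Crossing each possibility with the mother AA and summing P(type AB): 1/4·1/2 + 1/4·0 + 1/4·1 + 1/4·1/2 = 1/2.
Similarly for Rh via the father's Rh distribution: P(Rh-) = 1/4.
Independent loci: 1/2 × 1/4 = 1/8.

1/8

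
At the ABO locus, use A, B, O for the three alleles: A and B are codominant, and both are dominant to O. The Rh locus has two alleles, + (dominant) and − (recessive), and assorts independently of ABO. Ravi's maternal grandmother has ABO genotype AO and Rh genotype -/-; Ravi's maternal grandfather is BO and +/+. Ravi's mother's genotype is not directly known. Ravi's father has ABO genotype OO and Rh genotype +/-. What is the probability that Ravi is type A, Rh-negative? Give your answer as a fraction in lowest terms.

Ravi's mother's ABO genotype from AO × BO: 1/4 AB, 1/4 AO, 1/4 BO, 1/4 OO.
Crossing each possibility with the father OO and summing P(type A): 1/4·1/2 + 1/4·1/2 + 1/4·0 + 1/4·0 = 1/4.
Similarly for Rh via the mother's Rh distribution: P(Rh-) = 1/4.
Independent loci: 1/4 × 1/4 = 1/16.

1/16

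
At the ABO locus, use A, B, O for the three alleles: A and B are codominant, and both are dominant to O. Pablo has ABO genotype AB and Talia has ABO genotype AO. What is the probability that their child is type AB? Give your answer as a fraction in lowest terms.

1/4

ABO cross AB × AO → offspring phenotypes: 1/2 A, 1/4 B, 1/4 AB.
So P(type AB) = 1/4.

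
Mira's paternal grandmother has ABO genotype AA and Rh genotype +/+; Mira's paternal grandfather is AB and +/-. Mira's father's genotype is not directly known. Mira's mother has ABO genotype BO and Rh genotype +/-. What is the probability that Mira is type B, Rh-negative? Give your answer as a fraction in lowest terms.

1/32

Mira's father's ABO genotype from AA × AB: 1/2 AA, 1/2 AB.
Crossing each possibility with the mother BO and summing P(type B): 1/2·0 + 1/2·1/2 = 1/4.
Similarly for Rh via the father's Rh distribution: P(Rh-) = 1/8.
Independent loci: 1/4 × 1/8 = 1/32.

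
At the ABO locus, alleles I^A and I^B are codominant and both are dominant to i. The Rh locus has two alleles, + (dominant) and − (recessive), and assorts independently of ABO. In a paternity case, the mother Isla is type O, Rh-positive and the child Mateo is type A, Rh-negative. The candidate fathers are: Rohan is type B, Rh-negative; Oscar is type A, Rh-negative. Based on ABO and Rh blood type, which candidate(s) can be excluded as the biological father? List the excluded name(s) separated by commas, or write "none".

A candidate is excluded only if no genotype consistent with his phenotype could produce a type A, Rh-negative child with a type O, Rh-positive mother.
Rohan (type B, Rh-): no genotype consistent with that phenotype can produce a type-A Rh- child with a type-O mother.

Rohan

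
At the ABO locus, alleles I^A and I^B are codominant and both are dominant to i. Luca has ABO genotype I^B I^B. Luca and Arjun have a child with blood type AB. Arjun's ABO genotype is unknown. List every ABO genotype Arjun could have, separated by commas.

For each candidate genotype of Arjun, check whether crossing it with I^B I^B can produce every observed child phenotype.
  I^A I^A → possible child types {AB} ✓
  I^A I^B → possible child types {B, AB} ✓
  I^A i → possible child types {B, AB} ✓
  I^B I^B → possible child types {B} ✗
  I^B i → possible child types {B} ✗
  i i → possible child types {B} ✗

I^A I^A, I^A I^B, I^A i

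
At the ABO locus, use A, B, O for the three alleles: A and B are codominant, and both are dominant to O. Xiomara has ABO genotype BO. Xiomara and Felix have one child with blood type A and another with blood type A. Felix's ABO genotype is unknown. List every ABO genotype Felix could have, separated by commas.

AA, AB, AO

For each candidate genotype of Felix, check whether crossing it with BO can produce every observed child phenotype.
  AA → possible child types {A, AB} ✓
  AB → possible child types {A, B, AB} ✓
  AO → possible child types {O, A, B, AB} ✓
  BB → possible child types {B} ✗
  BO → possible child types {O, B} ✗
  OO → possible child types {O, B} ✗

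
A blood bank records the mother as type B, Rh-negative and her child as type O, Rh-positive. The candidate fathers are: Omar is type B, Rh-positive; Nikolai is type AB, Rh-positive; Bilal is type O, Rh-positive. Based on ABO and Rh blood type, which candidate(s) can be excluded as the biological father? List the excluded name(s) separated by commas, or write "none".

Nikolai

A candidate is excluded only if no genotype consistent with his phenotype could produce a type O, Rh-positive child with a type B, Rh-negative mother.
Nikolai (type AB, Rh+): no genotype consistent with that phenotype can produce a type-O Rh+ child with a type-B mother.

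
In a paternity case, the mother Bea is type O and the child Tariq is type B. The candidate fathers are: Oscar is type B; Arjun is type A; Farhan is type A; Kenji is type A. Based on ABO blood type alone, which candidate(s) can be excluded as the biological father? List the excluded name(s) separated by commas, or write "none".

Arjun, Farhan, Kenji

A candidate is excluded only if no genotype consistent with his phenotype could produce a type B child with a type O mother.
Arjun (type A): no genotype consistent with that phenotype can produce a type-B child with a type-O mother.
Farhan (type A): no genotype consistent with that phenotype can produce a type-B child with a type-O mother.
Kenji (type A): no genotype consistent with that phenotype can produce a type-B child with a type-O mother.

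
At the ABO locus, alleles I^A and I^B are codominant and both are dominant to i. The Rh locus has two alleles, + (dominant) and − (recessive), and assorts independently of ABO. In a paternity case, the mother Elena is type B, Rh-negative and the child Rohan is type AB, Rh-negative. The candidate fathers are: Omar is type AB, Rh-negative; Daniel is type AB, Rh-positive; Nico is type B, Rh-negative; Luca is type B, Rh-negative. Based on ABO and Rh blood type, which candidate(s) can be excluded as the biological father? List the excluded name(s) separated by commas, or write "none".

A candidate is excluded only if no genotype consistent with his phenotype could produce a type AB, Rh-negative child with a type B, Rh-negative mother.
Nico (type B, Rh-): no genotype consistent with that phenotype can produce a type-AB Rh- child with a type-B mother.
Luca (type B, Rh-): no genotype consistent with that phenotype can produce a type-AB Rh- child with a type-B mother.

Nico, Luca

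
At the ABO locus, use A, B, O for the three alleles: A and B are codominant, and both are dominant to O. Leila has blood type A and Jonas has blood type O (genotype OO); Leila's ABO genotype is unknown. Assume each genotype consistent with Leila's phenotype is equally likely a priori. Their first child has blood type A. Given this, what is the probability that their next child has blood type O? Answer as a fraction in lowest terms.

1/6

Possible genotypes: Leila ∈ {AA, AO}; Jonas ∈ {OO}.
Weight each parental genotype pair by prior × P(type-A child):
  AA × OO: posterior weight 2/3; P(next child type O) = 0.
  AO × OO: posterior weight 1/3; P(next child type O) = 1/2.
Weighted sum = 1/6.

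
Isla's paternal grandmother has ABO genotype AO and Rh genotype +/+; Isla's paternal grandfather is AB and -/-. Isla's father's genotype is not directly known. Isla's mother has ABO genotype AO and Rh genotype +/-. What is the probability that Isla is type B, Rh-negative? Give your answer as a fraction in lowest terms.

1/32

Isla's father's ABO genotype from AO × AB: 1/4 AA, 1/4 AB, 1/4 AO, 1/4 BO.
Crossing each possibility with the mother AO and summing P(type B): 1/4·0 + 1/4·1/4 + 1/4·0 + 1/4·1/4 = 1/8.
Similarly for Rh via the father's Rh distribution: P(Rh-) = 1/4.
Independent loci: 1/8 × 1/4 = 1/32.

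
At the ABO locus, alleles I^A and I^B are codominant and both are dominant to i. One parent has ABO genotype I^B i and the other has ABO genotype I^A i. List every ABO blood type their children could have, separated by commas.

O, A, B, AB

Gametes from I^B i × I^A i give offspring ABO genotypes I^A I^B, I^A i, I^B i, i i, i.e. phenotypes O, A, B, AB.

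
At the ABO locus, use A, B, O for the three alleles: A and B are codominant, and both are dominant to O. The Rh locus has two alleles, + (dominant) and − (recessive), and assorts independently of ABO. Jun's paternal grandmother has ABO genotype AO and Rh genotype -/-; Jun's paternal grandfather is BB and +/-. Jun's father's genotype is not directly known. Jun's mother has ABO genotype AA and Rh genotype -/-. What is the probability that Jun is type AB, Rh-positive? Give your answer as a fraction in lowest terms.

1/8

Jun's father's ABO genotype from AO × BB: 1/2 AB, 1/2 BO.
Crossing each possibility with the mother AA and summing P(type AB): 1/2·1/2 + 1/2·1/2 = 1/2.
Similarly for Rh via the father's Rh distribution: P(Rh+) = 1/4.
Independent loci: 1/2 × 1/4 = 1/8.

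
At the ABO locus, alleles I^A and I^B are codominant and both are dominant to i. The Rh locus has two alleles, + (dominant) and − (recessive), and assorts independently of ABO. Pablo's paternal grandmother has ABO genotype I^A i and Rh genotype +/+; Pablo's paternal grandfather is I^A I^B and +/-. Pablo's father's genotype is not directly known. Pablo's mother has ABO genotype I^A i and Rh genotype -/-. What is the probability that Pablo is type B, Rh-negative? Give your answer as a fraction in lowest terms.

1/32

Pablo's father's ABO genotype from I^A i × I^A I^B: 1/4 I^A I^A, 1/4 I^A I^B, 1/4 I^A i, 1/4 I^B i.
Crossing each possibility with the mother I^A i and summing P(type B): 1/4·0 + 1/4·1/4 + 1/4·0 + 1/4·1/4 = 1/8.
Similarly for Rh via the father's Rh distribution: P(Rh-) = 1/4.
Independent loci: 1/8 × 1/4 = 1/32.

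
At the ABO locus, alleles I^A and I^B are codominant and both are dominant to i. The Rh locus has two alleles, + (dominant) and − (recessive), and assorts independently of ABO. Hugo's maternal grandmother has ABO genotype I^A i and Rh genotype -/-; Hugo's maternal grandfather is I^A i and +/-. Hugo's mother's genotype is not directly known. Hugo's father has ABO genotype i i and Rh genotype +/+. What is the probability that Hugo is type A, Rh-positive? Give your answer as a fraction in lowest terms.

1/2

Hugo's mother's ABO genotype from I^A i × I^A i: 1/4 I^A I^A, 1/2 I^A i, 1/4 i i.
Crossing each possibility with the father i i and summing P(type A): 1/4·1 + 1/2·1/2 + 1/4·0 = 1/2.
Similarly for Rh via the mother's Rh distribution: P(Rh+) = 1.
Independent loci: 1/2 × 1 = 1/2.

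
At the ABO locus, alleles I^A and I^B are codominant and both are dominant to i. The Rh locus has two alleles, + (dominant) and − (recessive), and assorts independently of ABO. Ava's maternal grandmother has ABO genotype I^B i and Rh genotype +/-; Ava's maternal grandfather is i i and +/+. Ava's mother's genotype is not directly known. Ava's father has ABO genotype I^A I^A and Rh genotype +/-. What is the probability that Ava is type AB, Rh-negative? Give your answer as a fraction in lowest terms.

Ava's mother's ABO genotype from I^B i × i i: 1/2 I^B i, 1/2 i i.
Crossing each possibility with the father I^A I^A and summing P(type AB): 1/2·1/2 + 1/2·0 = 1/4.
Similarly for Rh via the mother's Rh distribution: P(Rh-) = 1/8.
Independent loci: 1/4 × 1/8 = 1/32.

1/32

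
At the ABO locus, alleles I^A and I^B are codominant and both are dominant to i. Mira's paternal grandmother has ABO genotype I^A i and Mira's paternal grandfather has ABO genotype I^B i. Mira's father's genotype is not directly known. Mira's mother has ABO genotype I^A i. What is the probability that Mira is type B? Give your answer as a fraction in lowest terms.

Mira's father's ABO genotype from I^A i × I^B i: 1/4 I^A I^B, 1/4 I^A i, 1/4 I^B i, 1/4 i i.
Crossing each possibility with the mother I^A i and summing P(type B): 1/4·1/4 + 1/4·0 + 1/4·1/4 + 1/4·0 = 1/8.

1/8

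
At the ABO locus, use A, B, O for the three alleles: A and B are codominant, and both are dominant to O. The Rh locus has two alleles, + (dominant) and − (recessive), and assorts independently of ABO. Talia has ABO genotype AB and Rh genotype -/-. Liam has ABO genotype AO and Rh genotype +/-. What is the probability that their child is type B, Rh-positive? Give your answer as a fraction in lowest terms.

1/8

ABO cross AB × AO → offspring phenotypes: 1/2 A, 1/4 B, 1/4 AB.
Rh cross -/- × +/- → 1/2 Rh+, 1/2 Rh-.
Independent loci: P(type B, Rh-positive) = 1/4 × 1/2 = 1/8.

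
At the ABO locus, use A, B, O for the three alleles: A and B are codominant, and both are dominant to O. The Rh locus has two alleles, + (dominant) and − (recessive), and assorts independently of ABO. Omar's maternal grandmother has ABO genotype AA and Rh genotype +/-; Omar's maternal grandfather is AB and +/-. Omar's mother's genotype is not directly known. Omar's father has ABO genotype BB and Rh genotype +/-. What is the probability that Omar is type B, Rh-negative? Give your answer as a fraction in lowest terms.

Omar's mother's ABO genotype from AA × AB: 1/2 AA, 1/2 AB.
Crossing each possibility with the father BB and summing P(type B): 1/2·0 + 1/2·1/2 = 1/4.
Similarly for Rh via the mother's Rh distribution: P(Rh-) = 1/4.
Independent loci: 1/4 × 1/4 = 1/16.

1/16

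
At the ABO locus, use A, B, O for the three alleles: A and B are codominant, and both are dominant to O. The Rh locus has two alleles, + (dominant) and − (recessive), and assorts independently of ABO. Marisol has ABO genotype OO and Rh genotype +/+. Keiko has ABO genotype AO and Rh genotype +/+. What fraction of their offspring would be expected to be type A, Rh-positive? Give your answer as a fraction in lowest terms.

ABO cross OO × AO → offspring phenotypes: 1/2 O, 1/2 A.
Rh cross +/+ × +/+ → 1 Rh+.
Independent loci: P(type A, Rh-positive) = 1/2 × 1 = 1/2.

1/2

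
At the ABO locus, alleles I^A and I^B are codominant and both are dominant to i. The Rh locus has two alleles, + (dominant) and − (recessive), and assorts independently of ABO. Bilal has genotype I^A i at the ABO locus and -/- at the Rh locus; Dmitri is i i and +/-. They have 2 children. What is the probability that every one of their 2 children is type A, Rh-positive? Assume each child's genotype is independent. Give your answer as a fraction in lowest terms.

1/16

ABO cross I^A i × i i → 1/2 O, 1/2 A.
Rh cross -/- × +/- → 1/2 Rh+, 1/2 Rh-; so P(type A, Rh-positive) = 1/2 × 1/2 = 1/4 per child.
All 2 independent: (1/4)^2 = 1/16.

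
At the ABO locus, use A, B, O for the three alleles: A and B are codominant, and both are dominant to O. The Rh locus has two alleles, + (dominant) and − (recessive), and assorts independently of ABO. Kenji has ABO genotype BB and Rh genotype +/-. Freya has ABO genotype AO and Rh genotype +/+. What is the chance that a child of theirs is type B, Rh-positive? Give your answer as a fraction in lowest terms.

ABO cross BB × AO → offspring phenotypes: 1/2 B, 1/2 AB.
Rh cross +/- × +/+ → 1 Rh+.
Independent loci: P(type B, Rh-positive) = 1/2 × 1 = 1/2.

1/2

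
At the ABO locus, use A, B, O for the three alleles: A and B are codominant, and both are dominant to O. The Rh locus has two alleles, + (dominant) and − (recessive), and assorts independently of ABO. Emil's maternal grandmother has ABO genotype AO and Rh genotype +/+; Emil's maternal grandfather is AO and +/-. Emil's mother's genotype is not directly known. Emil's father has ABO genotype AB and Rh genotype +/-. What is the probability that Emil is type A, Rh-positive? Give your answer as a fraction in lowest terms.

7/16

Emil's mother's ABO genotype from AO × AO: 1/4 AA, 1/2 AO, 1/4 OO.
Crossing each possibility with the father AB and summing P(type A): 1/4·1/2 + 1/2·1/2 + 1/4·1/2 = 1/2.
Similarly for Rh via the mother's Rh distribution: P(Rh+) = 7/8.
Independent loci: 1/2 × 7/8 = 7/16.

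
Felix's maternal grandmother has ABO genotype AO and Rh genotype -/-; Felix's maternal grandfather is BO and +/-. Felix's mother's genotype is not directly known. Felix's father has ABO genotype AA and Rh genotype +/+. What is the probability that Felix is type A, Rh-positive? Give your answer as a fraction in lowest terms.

Felix's mother's ABO genotype from AO × BO: 1/4 AB, 1/4 AO, 1/4 BO, 1/4 OO.
Crossing each possibility with the father AA and summing P(type A): 1/4·1/2 + 1/4·1 + 1/4·1/2 + 1/4·1 = 3/4.
Similarly for Rh via the mother's Rh distribution: P(Rh+) = 1.
Independent loci: 3/4 × 1 = 3/4.

3/4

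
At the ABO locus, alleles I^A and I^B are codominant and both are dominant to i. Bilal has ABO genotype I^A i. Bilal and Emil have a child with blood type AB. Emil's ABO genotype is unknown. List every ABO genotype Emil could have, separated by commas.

For each candidate genotype of Emil, check whether crossing it with I^A i can produce every observed child phenotype.
  I^A I^A → possible child types {A} ✗
  I^A I^B → possible child types {A, B, AB} ✓
  I^A i → possible child types {O, A} ✗
  I^B I^B → possible child types {B, AB} ✓
  I^B i → possible child types {O, A, B, AB} ✓
  i i → possible child types {O, A} ✗

I^A I^B, I^B I^B, I^B i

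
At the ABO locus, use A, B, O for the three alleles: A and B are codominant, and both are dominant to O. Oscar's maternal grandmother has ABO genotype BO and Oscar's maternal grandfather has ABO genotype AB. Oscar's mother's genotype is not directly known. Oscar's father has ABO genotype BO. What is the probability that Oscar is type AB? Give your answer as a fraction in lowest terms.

Oscar's mother's ABO genotype from BO × AB: 1/4 AB, 1/4 AO, 1/4 BB, 1/4 BO.
Crossing each possibility with the father BO and summing P(type AB): 1/4·1/4 + 1/4·1/4 + 1/4·0 + 1/4·0 = 1/8.

1/8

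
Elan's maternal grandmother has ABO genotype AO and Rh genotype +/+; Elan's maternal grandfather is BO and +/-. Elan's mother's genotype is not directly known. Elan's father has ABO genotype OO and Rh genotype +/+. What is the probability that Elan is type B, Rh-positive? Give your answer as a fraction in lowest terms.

Elan's mother's ABO genotype from AO × BO: 1/4 AB, 1/4 AO, 1/4 BO, 1/4 OO.
Crossing each possibility with the father OO and summing P(type B): 1/4·1/2 + 1/4·0 + 1/4·1/2 + 1/4·0 = 1/4.
Similarly for Rh via the mother's Rh distribution: P(Rh+) = 1.
Independent loci: 1/4 × 1 = 1/4.

1/4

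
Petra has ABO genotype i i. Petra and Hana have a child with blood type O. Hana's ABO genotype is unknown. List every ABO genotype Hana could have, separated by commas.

I^A i, I^B i, i i

For each candidate genotype of Hana, check whether crossing it with i i can produce every observed child phenotype.
  I^A I^A → possible child types {A} ✗
  I^A I^B → possible child types {A, B} ✗
  I^A i → possible child types {O, A} ✓
  I^B I^B → possible child types {B} ✗
  I^B i → possible child types {O, B} ✓
  i i → possible child types {O} ✓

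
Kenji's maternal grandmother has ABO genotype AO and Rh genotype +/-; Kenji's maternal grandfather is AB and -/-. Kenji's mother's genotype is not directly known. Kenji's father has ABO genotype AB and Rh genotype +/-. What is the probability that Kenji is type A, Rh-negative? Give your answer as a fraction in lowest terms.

Kenji's mother's ABO genotype from AO × AB: 1/4 AA, 1/4 AB, 1/4 AO, 1/4 BO.
Crossing each possibility with the father AB and summing P(type A): 1/4·1/2 + 1/4·1/4 + 1/4·1/2 + 1/4·1/4 = 3/8.
Similarly for Rh via the mother's Rh distribution: P(Rh-) = 3/8.
Independent loci: 3/8 × 3/8 = 9/64.

9/64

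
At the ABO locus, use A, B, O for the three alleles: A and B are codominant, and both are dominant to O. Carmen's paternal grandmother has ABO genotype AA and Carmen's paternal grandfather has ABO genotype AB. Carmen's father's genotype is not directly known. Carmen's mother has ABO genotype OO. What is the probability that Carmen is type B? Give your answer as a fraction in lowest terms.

Carmen's father's ABO genotype from AA × AB: 1/2 AA, 1/2 AB.
Crossing each possibility with the mother OO and summing P(type B): 1/2·0 + 1/2·1/2 = 1/4.

1/4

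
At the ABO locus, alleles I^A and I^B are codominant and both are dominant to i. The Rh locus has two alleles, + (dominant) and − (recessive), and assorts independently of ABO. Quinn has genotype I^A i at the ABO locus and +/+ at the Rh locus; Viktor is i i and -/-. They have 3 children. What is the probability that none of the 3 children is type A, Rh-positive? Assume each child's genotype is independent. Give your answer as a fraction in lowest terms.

ABO cross I^A i × i i → 1/2 O, 1/2 A.
Rh cross +/+ × -/- → 1 Rh+; so P(type A, Rh-positive) = 1/2 × 1 = 1/2 per child.
P(not type A, Rh-positive) = 1/2 for one child; (1/2)^3 = 1/8.

1/8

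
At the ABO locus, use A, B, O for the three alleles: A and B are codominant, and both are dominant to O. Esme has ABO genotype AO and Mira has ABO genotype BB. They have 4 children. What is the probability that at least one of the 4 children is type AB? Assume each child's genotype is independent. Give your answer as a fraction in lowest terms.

15/16

ABO cross AO × BB → 1/2 B, 1/2 AB.
So P(type AB) = 1/2 per child.
P(none) = (1/2)^4 = 1/16; P(at least one) = 1 − 1/16 = 15/16.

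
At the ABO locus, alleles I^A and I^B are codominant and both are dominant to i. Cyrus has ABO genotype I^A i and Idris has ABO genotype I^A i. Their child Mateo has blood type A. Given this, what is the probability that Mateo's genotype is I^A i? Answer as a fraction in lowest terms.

2/3

Cross I^A i × I^A i → 1/4 I^A I^A, 1/2 I^A i, 1/4 i i.
Type-A genotypes among offspring: I^A I^A (1/4), I^A i (1/2); total 3/4.
P(I^A i | type A) = (1/2) / (3/4) = 2/3.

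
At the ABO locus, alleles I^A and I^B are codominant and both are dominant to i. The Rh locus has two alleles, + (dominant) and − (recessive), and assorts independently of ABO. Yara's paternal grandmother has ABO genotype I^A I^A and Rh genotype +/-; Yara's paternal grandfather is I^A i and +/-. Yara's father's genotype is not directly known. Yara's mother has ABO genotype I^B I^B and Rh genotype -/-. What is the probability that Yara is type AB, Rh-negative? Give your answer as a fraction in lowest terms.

Yara's father's ABO genotype from I^A I^A × I^A i: 1/2 I^A I^A, 1/2 I^A i.
Crossing each possibility with the mother I^B I^B and summing P(type AB): 1/2·1 + 1/2·1/2 = 3/4.
Similarly for Rh via the father's Rh distribution: P(Rh-) = 1/2.
Independent loci: 3/4 × 1/2 = 3/8.

3/8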